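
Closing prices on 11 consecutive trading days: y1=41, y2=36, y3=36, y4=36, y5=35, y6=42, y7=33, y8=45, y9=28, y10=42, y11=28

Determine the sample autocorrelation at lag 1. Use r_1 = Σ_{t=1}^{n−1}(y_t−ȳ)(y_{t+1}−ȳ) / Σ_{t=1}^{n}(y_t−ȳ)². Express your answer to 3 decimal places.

-0.717

Mean ȳ = (41 + 36 + 36 + 36 + 35 + 42 + 33 + 45 + 28 + 42 + 28)/11 = 36.5455
Numerator Σ_{t=1}^{10}(y_t−ȳ)(y_{t+1}−ȳ) = -224.2066
Denominator Σ(y_t−ȳ)² = 312.7273
r_1 = -224.2066 / 312.7273 = -0.717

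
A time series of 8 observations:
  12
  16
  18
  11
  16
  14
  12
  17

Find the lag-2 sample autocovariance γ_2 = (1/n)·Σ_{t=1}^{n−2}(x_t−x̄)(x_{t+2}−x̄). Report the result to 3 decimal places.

Mean x̄ = (12 + 16 + 18 + 11 + 16 + 14 + 12 + 17)/8 = 14.5000
Deviations: -2.5000, 1.5000, 3.5000, -3.5000, 1.5000, -0.5000, -2.5000, 2.5000
Σ_{t=1}^{6}(x_t−x̄)(x_{t+2}−x̄) = -12.0000
γ_2 = -12.0000 / 8 = -1.500

-1.500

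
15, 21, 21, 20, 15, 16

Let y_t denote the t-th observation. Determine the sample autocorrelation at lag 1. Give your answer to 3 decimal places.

0.136

Mean ȳ = (15 + 21 + 21 + 20 + 15 + 16)/6 = 18.0000
Deviations from mean: -3.0000, 3.0000, 3.0000, 2.0000, -3.0000, -2.0000
Σ(y_t−ȳ)(y_{t+1}−ȳ) = (-9.0000) + (9.0000) + (6.0000) + (-6.0000) + (6.0000) = 6.0000
Denominator Σ(y_t−ȳ)² = 44.0000
r_1 = 6.0000 / 44.0000 = 0.136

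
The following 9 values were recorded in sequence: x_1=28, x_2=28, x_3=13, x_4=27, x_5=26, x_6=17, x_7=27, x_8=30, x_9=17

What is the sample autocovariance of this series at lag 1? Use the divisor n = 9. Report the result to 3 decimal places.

Mean x̄ = (28 + 28 + 13 + 27 + 26 + 17 + 27 + 30 + 17)/9 = 23.6667
Σ_{t=1}^{8}(x_t−x̄)(x_{t+1}−x̄) = -114.1111
γ_1 = -114.1111 / 9 = -12.679

-12.679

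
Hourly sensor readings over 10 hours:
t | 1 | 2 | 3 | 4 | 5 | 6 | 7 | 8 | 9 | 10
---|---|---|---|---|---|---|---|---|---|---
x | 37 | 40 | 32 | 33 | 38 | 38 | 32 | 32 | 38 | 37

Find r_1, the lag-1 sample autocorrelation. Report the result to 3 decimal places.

-0.018

Mean x̄ = (37 + 40 + 32 + 33 + 38 + 38 + 32 + 32 + 38 + 37)/10 = 35.7000
Numerator Σ_{t=1}^{9}(x_t−x̄)(x_{t+1}−x̄) = -1.5900
Denominator Σ(x_t−x̄)² = 86.1000
r_1 = -1.5900 / 86.1000 = -0.018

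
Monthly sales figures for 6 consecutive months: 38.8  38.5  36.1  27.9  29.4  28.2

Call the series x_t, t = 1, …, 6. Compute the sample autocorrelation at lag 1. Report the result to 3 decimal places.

0.508

Mean x̄ = (38.8 + 38.5 + 36.1 + 27.9 + 29.4 + 28.2)/6 = 33.1500
Σ(x_t−x̄)(x_{t+1}−x̄) = (30.2275) + (15.7825) + (-15.4875) + (19.6875) + (18.5625) = 68.7725
Denominator Σ(x_t−x̄)² = 135.3750
r_1 = 68.7725 / 135.3750 = 0.508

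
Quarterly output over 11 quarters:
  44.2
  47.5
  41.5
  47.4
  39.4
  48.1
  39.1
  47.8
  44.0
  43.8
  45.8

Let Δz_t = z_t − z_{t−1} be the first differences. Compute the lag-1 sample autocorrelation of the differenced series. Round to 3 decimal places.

First differences Δz: 3.3, -6.0, 5.9, -8.0, 8.7, -9.0, 8.7, -3.8, -0.2, 2.0
Mean of differences = 0.1600
Numerator Σ(Δz_t−Δz̄)(Δz_{t+1}−Δz̄) = -360.7336
Denominator Σ(Δz_t−Δz̄)² = 396.3040
r_1(Δz) = -360.7336 / 396.3040 = -0.910

-0.910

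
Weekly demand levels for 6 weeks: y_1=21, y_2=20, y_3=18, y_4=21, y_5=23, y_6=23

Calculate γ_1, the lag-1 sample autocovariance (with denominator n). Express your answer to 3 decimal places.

Mean ȳ = (21 + 20 + 18 + 21 + 23 + 23)/6 = 21.0000
Σ_{t=1}^{5}(y_t−ȳ)(y_{t+1}−ȳ) = 7.0000
γ_1 = 7.0000 / 6 = 1.167

1.167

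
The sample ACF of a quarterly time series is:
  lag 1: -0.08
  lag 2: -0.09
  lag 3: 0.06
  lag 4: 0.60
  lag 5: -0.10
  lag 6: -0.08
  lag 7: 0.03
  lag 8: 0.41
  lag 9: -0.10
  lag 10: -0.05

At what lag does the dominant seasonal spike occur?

The largest autocorrelation is r_4 = 0.60, with a weaker echo at lag 8 (0.41); the remaining lags stay at or below 0.06.
The dominant spike at lag 4 indicates a seasonal period of 4.

4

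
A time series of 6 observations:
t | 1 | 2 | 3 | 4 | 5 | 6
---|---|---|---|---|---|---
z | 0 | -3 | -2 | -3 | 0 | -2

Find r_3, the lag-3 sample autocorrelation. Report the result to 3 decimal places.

-0.464

Mean z̄ = (0 − 3 − 2 − 3 + 0 − 2)/6 = -1.6667
Numerator Σ_{t=1}^{3}(z_t−z̄)(z_{t+3}−z̄) = -4.3333
Denominator Σ(z_t−z̄)² = 9.3333
r_3 = -4.3333 / 9.3333 = -0.464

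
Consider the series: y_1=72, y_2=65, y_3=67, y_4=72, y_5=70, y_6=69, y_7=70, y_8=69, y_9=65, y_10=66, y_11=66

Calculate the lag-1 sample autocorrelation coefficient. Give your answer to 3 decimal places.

Mean ȳ = (72 + 65 + 67 + 72 + 70 + 69 + 70 + 69 + 65 + 66 + 66)/11 = 68.2727
Numerator Σ_{t=1}^{10}(y_t−ȳ)(y_{t+1}−ȳ) = 7.6529
Denominator Σ(y_t−ȳ)² = 68.1818
r_1 = 7.6529 / 68.1818 = 0.112

0.112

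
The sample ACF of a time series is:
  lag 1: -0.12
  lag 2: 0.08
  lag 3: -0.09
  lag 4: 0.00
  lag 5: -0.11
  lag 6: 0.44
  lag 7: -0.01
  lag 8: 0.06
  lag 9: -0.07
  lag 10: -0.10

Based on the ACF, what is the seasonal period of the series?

The largest autocorrelation is r_6 = 0.44; the remaining lags stay at or below 0.08.
The dominant spike at lag 6 indicates a seasonal period of 6.

6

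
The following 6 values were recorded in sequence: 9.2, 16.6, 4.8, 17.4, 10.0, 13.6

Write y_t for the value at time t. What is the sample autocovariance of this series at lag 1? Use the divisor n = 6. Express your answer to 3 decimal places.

Mean ȳ = (9.2 + 16.6 + 4.8 + 17.4 + 10.0 + 13.6)/6 = 11.9333
Deviations: -2.7333, 4.6667, -7.1333, 5.4667, -1.9333, 1.6667
Σ_{t=1}^{5}(y_t−ȳ)(y_{t+1}−ȳ) = -98.8311
γ_1 = -98.8311 / 6 = -16.472

-16.472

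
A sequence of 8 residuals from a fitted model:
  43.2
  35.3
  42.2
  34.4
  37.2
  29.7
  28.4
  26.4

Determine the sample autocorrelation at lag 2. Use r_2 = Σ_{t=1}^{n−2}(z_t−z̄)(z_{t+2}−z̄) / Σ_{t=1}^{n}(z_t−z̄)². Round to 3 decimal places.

0.409

Mean z̄ = (43.2 + 35.3 + 42.2 + 34.4 + 37.2 + 29.7 + 28.4 + 26.4)/8 = 34.6000
Deviations from mean: 8.6000, 0.7000, 7.6000, -0.2000, 2.6000, -4.9000, -6.2000, -8.2000
Σ(z_t−z̄)(z_{t+2}−z̄) = (65.3600) + (-0.1400) + (19.7600) + (0.9800) + (-16.1200) + (40.1800) = 110.0200
Denominator Σ(z_t−z̄)² = 268.7000
r_2 = 110.0200 / 268.7000 = 0.409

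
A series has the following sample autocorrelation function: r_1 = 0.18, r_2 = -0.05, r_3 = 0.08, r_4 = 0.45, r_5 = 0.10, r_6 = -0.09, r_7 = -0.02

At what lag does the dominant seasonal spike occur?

The largest autocorrelation is r_4 = 0.45; the remaining lags stay at or below 0.18.
The dominant spike at lag 4 indicates a seasonal period of 4.

4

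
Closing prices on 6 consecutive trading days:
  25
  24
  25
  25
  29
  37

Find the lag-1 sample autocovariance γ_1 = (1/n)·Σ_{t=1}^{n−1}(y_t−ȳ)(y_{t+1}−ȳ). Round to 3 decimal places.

5.708

Mean ȳ = (25 + 24 + 25 + 25 + 29 + 37)/6 = 27.5000
Deviations: -2.5000, -3.5000, -2.5000, -2.5000, 1.5000, 9.5000
Σ_{t=1}^{5}(y_t−ȳ)(y_{t+1}−ȳ) = 34.2500
γ_1 = 34.2500 / 6 = 5.708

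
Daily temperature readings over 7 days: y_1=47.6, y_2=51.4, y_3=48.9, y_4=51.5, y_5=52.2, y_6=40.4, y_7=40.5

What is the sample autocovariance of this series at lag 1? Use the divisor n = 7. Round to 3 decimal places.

Mean ȳ = (47.6 + 51.4 + 48.9 + 51.5 + 52.2 + 40.4 + 40.5)/7 = 47.5000
Σ_{t=1}^{6}(y_t−ȳ)(y_{t+1}−ȳ) = 46.5800
γ_1 = 46.5800 / 7 = 6.654

6.654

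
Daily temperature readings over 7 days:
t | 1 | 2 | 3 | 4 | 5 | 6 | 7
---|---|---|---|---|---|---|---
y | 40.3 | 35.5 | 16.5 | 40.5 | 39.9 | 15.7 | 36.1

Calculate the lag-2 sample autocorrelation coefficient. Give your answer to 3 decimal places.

-0.444

Mean ȳ = (40.3 + 35.5 + 16.5 + 40.5 + 39.9 + 15.7 + 36.1)/7 = 32.0714
Deviations from mean: 8.2286, 3.4286, -15.5714, 8.4286, 7.8286, -16.3714, 4.0286
Σ(y_t−ȳ)(y_{t+2}−ȳ) = (-128.1306) + (28.8980) + (-121.9020) + (-137.9878) + (31.5380) = -327.5845
Denominator Σ(y_t−ȳ)² = 738.5143
r_2 = -327.5845 / 738.5143 = -0.444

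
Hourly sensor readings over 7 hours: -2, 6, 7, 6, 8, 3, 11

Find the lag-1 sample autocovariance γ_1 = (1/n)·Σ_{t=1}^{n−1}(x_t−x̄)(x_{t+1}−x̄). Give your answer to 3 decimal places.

Mean x̄ = (-2 + 6 + 7 + 6 + 8 + 3 + 11)/7 = 5.5714
Σ_{t=1}^{6}(x_t−x̄)(x_{t+1}−x̄) = -21.1837
γ_1 = -21.1837 / 7 = -3.026

-3.026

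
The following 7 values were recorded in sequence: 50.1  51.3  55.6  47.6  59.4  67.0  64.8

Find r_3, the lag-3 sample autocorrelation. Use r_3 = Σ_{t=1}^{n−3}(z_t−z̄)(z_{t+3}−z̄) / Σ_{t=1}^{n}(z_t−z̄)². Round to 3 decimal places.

-0.122

Mean z̄ = (50.1 + 51.3 + 55.6 + 47.6 + 59.4 + 67.0 + 64.8)/7 = 56.5429
Deviations from mean: -6.4429, -5.2429, -0.9429, -8.9429, 2.8571, 10.4571, 8.2571
Σ(z_t−z̄)(z_{t+3}−z̄) = (57.6176) + (-14.9796) + (-9.8596) + (-73.8424) = -41.0641
Denominator Σ(z_t−z̄)² = 335.5571
r_3 = -41.0641 / 335.5571 = -0.122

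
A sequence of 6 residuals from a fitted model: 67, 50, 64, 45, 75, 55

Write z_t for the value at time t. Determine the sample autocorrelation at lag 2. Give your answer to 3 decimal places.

Mean z̄ = (67 + 50 + 64 + 45 + 75 + 55)/6 = 59.3333
Deviations from mean: 7.6667, -9.3333, 4.6667, -14.3333, 15.6667, -4.3333
Σ(z_t−z̄)(z_{t+2}−z̄) = (35.7778) + (133.7778) + (73.1111) + (62.1111) = 304.7778
Denominator Σ(z_t−z̄)² = 637.3333
r_2 = 304.7778 / 637.3333 = 0.478

0.478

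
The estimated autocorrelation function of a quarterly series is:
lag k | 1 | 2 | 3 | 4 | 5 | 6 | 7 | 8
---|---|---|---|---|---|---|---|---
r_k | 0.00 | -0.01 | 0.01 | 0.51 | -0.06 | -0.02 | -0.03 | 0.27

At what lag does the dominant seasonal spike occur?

The largest autocorrelation is r_4 = 0.51, with a weaker echo at lag 8 (0.27); the remaining lags stay at or below 0.01.
The dominant spike at lag 4 indicates a seasonal period of 4.

4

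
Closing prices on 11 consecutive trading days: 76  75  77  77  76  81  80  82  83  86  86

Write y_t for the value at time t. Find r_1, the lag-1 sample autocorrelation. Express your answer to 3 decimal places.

Mean ȳ = (76 + 75 + 77 + 77 + 76 + 81 + 80 + 82 + 83 + 86 + 86)/11 = 79.9091
Numerator Σ_{t=1}^{10}(y_t−ȳ)(y_{t+1}−ȳ) = 111.7190
Denominator Σ(y_t−ȳ)² = 160.9091
r_1 = 111.7190 / 160.9091 = 0.694

0.694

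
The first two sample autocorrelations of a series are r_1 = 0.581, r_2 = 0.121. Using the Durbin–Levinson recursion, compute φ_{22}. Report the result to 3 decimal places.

-0.327

φ_{22} = (r_2 − r_1²) / (1 − r_1²)
r_1² = (0.581)² = 0.337561
Numerator = 0.121 − 0.3376 = -0.2166; denominator = 1 − 0.3376 = 0.6624
φ_{22} = -0.2166 / 0.6624 = -0.327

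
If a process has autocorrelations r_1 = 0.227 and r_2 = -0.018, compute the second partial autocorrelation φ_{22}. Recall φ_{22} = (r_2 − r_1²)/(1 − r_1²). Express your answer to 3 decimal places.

-0.073

φ_{22} = (r_2 − r_1²) / (1 − r_1²)
r_1² = (0.227)² = 0.051529
Numerator = -0.018 − 0.0515 = -0.0695; denominator = 1 − 0.0515 = 0.9485
φ_{22} = -0.0695 / 0.9485 = -0.073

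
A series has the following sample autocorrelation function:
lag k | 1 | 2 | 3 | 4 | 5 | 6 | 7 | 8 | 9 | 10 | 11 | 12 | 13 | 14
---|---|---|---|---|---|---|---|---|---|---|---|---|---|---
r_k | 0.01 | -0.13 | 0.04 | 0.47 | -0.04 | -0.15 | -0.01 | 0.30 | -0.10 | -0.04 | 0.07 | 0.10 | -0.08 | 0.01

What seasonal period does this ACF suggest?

4

The largest autocorrelation is r_4 = 0.47, with a weaker echo at lag 8 (0.30); the remaining lags stay at or below 0.10.
The dominant spike at lag 4 indicates a seasonal period of 4.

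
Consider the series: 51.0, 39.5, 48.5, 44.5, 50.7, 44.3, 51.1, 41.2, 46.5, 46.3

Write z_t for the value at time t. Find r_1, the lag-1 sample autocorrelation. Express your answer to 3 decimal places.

Mean z̄ = (51.0 + 39.5 + 48.5 + 44.5 + 50.7 + 44.3 + 51.1 + 41.2 + 46.5 + 46.3)/10 = 46.3600
Numerator Σ_{t=1}^{9}(z_t−z̄)(z_{t+1}−z̄) = -102.4576
Denominator Σ(z_t−z̄)² = 148.8240
r_1 = -102.4576 / 148.8240 = -0.688

-0.688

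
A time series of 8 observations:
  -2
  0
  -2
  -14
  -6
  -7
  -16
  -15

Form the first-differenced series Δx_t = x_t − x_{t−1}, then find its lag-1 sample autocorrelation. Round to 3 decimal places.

-0.426

First differences Δx: 2, -2, -12, 8, -1, -9, 1
Mean of differences = -1.8571
Numerator Σ(Δx_t−Δx̄)(Δx_{t+1}−Δx̄) = -117.1633
Denominator Σ(Δx_t−Δx̄)² = 274.8571
r_1(Δx) = -117.1633 / 274.8571 = -0.426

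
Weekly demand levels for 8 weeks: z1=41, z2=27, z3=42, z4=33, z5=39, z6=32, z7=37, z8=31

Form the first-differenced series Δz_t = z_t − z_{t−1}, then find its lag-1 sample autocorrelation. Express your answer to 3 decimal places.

First differences Δz: -14, 15, -9, 6, -7, 5, -6
Mean of differences = -1.4286
Numerator Σ(Δz_t−Δz̄)(Δz_{t+1}−Δz̄) = -493.7551
Denominator Σ(Δz_t−Δz̄)² = 633.7143
r_1(Δz) = -493.7551 / 633.7143 = -0.779

-0.779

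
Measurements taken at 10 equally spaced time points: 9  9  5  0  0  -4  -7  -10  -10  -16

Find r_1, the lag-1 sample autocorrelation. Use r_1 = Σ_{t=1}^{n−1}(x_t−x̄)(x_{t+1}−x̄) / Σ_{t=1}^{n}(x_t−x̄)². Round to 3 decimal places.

0.673

Mean x̄ = (9 + 9 + 5 + 0 + 0 − 4 − 7 − 10 − 10 − 16)/10 = -2.4000
Numerator Σ_{t=1}^{9}(x_t−x̄)(x_{t+1}−x̄) = 437.4400
Denominator Σ(x_t−x̄)² = 650.4000
r_1 = 437.4400 / 650.4000 = 0.673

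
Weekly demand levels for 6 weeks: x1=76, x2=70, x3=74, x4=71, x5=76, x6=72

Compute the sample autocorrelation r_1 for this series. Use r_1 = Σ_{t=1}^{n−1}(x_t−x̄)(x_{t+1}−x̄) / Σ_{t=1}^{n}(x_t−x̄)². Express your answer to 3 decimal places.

Mean x̄ = (76 + 70 + 74 + 71 + 76 + 72)/6 = 73.1667
Deviations from mean: 2.8333, -3.1667, 0.8333, -2.1667, 2.8333, -1.1667
Σ(x_t−x̄)(x_{t+1}−x̄) = (-8.9722) + (-2.6389) + (-1.8056) + (-6.1389) + (-3.3056) = -22.8611
Denominator Σ(x_t−x̄)² = 32.8333
r_1 = -22.8611 / 32.8333 = -0.696

-0.696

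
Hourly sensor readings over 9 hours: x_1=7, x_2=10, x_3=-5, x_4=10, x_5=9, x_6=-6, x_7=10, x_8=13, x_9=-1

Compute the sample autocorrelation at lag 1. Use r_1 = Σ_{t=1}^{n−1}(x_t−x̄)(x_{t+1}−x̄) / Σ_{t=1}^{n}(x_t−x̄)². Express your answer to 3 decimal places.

Mean x̄ = (7 + 10 − 5 + 10 + 9 − 6 + 10 + 13 − 1)/9 = 5.2222
Numerator Σ_{t=1}^{8}(x_t−x̄)(x_{t+1}−x̄) = -178.3827
Denominator Σ(x_t−x̄)² = 415.5556
r_1 = -178.3827 / 415.5556 = -0.429

-0.429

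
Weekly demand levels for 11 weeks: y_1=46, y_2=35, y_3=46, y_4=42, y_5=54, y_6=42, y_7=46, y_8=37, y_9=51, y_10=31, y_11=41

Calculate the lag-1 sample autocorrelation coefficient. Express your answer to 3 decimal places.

-0.465

Mean ȳ = (46 + 35 + 46 + 42 + 54 + 42 + 46 + 37 + 51 + 31 + 41)/11 = 42.8182
Numerator Σ_{t=1}^{10}(y_t−ȳ)(y_{t+1}−ȳ) = -214.5785
Denominator Σ(y_t−ȳ)² = 461.6364
r_1 = -214.5785 / 461.6364 = -0.465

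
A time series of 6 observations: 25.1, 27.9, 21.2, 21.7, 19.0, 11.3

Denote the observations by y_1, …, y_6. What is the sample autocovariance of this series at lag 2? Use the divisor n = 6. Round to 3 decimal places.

Mean ȳ = (25.1 + 27.9 + 21.2 + 21.7 + 19.0 + 11.3)/6 = 21.0333
Σ_{t=1}^{4}(y_t−ȳ)(y_{t+2}−ȳ) = -1.5722
γ_2 = -1.5722 / 6 = -0.262

-0.262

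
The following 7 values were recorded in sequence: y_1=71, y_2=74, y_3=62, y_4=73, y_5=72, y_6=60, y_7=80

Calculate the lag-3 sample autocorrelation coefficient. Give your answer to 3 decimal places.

0.409

Mean ȳ = (71 + 74 + 62 + 73 + 72 + 60 + 80)/7 = 70.2857
Deviations from mean: 0.7143, 3.7143, -8.2857, 2.7143, 1.7143, -10.2857, 9.7143
Σ(y_t−ȳ)(y_{t+3}−ȳ) = (1.9388) + (6.3673) + (85.2245) + (26.3673) = 119.8980
Denominator Σ(y_t−ȳ)² = 293.4286
r_3 = 119.8980 / 293.4286 = 0.409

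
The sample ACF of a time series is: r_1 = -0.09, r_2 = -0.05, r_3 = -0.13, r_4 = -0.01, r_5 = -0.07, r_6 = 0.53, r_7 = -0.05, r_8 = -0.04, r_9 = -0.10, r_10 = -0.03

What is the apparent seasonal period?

The largest autocorrelation is r_6 = 0.53; the remaining lags stay at or below -0.01.
The dominant spike at lag 6 indicates a seasonal period of 6.

6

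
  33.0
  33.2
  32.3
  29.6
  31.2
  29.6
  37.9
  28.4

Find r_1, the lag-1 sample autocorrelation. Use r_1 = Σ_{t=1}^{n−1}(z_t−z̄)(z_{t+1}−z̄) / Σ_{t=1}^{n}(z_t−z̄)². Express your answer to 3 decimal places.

Mean z̄ = (33.0 + 33.2 + 32.3 + 29.6 + 31.2 + 29.6 + 37.9 + 28.4)/8 = 31.9000
Deviations from mean: 1.1000, 1.3000, 0.4000, -2.3000, -0.7000, -2.3000, 6.0000, -3.5000
Numerator Σ_{t=1}^{7}(z_t−z̄)(z_{t+1}−z̄) = -30.5500
Denominator Σ(z_t−z̄)² = 62.3800
r_1 = -30.5500 / 62.3800 = -0.490

-0.490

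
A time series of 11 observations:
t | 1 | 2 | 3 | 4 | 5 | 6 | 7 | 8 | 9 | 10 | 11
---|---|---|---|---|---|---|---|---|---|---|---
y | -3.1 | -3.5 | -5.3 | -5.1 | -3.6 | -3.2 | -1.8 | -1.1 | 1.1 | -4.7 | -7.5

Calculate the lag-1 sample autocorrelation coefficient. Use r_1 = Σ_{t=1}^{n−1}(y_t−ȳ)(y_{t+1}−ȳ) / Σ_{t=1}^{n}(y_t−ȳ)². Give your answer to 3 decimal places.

Mean ȳ = (-3.1 − 3.5 − 5.3 − 5.1 − 3.6 − 3.2 − 1.8 − 1.1 + 1.1 − 4.7 − 7.5)/11 = -3.4364
Numerator Σ_{t=1}^{10}(y_t−ȳ)(y_{t+1}−ȳ) = 17.6423
Denominator Σ(y_t−ȳ)² = 53.2655
r_1 = 17.6423 / 53.2655 = 0.331

0.331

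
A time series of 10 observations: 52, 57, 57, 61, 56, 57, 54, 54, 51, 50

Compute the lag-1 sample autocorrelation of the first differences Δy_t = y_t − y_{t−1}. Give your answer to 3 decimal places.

-0.308

First differences Δy: 5, 0, 4, -5, 1, -3, 0, -3, -1
Mean of differences = -0.2222
Numerator Σ(Δy_t−Δȳ)(Δy_{t+1}−Δȳ) = -26.3827
Denominator Σ(Δy_t−Δȳ)² = 85.5556
r_1(Δy) = -26.3827 / 85.5556 = -0.308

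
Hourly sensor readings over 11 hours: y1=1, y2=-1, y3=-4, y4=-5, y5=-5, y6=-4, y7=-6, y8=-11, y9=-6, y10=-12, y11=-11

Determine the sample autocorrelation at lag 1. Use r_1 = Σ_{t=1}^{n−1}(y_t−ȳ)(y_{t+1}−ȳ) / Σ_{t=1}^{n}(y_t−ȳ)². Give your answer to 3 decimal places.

Mean ȳ = (1 − 1 − 4 − 5 − 5 − 4 − 6 − 11 − 6 − 12 − 11)/11 = -5.8182
Numerator Σ_{t=1}^{10}(y_t−ȳ)(y_{t+1}−ȳ) = 79.9669
Denominator Σ(y_t−ȳ)² = 169.6364
r_1 = 79.9669 / 169.6364 = 0.471

0.471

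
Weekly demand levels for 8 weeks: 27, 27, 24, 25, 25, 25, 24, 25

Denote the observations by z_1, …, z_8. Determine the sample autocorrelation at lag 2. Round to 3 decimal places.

-0.197

Mean z̄ = (27 + 27 + 24 + 25 + 25 + 25 + 24 + 25)/8 = 25.2500
Numerator Σ_{t=1}^{6}(z_t−z̄)(z_{t+2}−z̄) = -1.8750
Denominator Σ(z_t−z̄)² = 9.5000
r_2 = -1.8750 / 9.5000 = -0.197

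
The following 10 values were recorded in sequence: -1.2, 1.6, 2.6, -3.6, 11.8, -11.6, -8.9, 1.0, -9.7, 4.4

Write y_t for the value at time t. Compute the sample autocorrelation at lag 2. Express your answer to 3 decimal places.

Mean ȳ = (-1.2 + 1.6 + 2.6 − 3.6 + 11.8 − 11.6 − 8.9 + 1.0 − 9.7 + 4.4)/10 = -1.3600
Numerator Σ_{t=1}^{8}(y_t−ȳ)(y_{t+2}−ȳ) = 22.1388
Denominator Σ(y_t−ȳ)² = 472.6840
r_2 = 22.1388 / 472.6840 = 0.047

0.047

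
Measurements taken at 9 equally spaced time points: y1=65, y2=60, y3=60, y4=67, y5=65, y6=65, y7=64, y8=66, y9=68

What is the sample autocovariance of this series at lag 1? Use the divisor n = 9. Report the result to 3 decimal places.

1.361

Mean ȳ = (65 + 60 + 60 + 67 + 65 + 65 + 64 + 66 + 68)/9 = 64.4444
Σ_{t=1}^{8}(y_t−ȳ)(y_{t+1}−ȳ) = 12.2469
γ_1 = 12.2469 / 9 = 1.361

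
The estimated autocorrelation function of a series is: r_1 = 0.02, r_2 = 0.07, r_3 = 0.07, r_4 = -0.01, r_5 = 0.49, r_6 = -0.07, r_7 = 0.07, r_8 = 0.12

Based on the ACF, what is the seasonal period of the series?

The largest autocorrelation is r_5 = 0.49; the remaining lags stay at or below 0.12.
The dominant spike at lag 5 indicates a seasonal period of 5.

5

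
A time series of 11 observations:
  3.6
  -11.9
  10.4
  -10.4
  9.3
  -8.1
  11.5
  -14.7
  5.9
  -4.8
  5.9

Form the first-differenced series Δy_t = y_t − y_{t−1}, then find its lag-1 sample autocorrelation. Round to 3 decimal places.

-0.919

First differences Δy: -15.5, 22.3, -20.8, 19.7, -17.4, 19.6, -26.2, 20.6, -10.7, 10.7
Mean of differences = 0.2300
Numerator Σ(Δy_t−Δȳ)(Δy_{t+1}−Δȳ) = -3292.9059
Denominator Σ(Δy_t−Δȳ)² = 3584.4410
r_1(Δy) = -3292.9059 / 3584.4410 = -0.919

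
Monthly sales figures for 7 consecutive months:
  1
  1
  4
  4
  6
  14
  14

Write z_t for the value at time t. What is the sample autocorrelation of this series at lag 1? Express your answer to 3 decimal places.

0.557

Mean z̄ = (1 + 1 + 4 + 4 + 6 + 14 + 14)/7 = 6.2857
Deviations from mean: -5.2857, -5.2857, -2.2857, -2.2857, -0.2857, 7.7143, 7.7143
Σ(z_t−z̄)(z_{t+1}−z̄) = (27.9388) + (12.0816) + (5.2245) + (0.6531) + (-2.2041) + (59.5102) = 103.2041
Denominator Σ(z_t−z̄)² = 185.4286
r_1 = 103.2041 / 185.4286 = 0.557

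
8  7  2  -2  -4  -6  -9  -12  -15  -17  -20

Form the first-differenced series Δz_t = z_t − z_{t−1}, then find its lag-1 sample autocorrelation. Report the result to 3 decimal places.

First differences Δz: -1, -5, -4, -2, -2, -3, -3, -3, -2, -3
Mean of differences = -2.8000
Numerator Σ(Δz_t−Δz̄)(Δz_{t+1}−Δz̄) = -2.0400
Denominator Σ(Δz_t−Δz̄)² = 11.6000
r_1(Δz) = -2.0400 / 11.6000 = -0.176

-0.176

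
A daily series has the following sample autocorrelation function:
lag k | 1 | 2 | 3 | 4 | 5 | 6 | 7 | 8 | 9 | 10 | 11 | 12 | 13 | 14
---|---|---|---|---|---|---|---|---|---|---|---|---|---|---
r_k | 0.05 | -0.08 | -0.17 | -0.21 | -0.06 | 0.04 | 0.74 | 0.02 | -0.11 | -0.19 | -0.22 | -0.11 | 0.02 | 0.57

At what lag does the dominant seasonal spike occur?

7

The largest autocorrelation is r_7 = 0.74, with a weaker echo at lag 14 (0.57); the remaining lags stay at or below 0.05.
The dominant spike at lag 7 indicates a seasonal period of 7.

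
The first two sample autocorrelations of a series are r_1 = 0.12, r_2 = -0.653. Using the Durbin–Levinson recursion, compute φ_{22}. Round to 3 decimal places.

-0.677

φ_{22} = (r_2 − r_1²) / (1 − r_1²)
r_1² = (0.12)² = 0.0144
Numerator = -0.653 − 0.0144 = -0.6674; denominator = 1 − 0.0144 = 0.9856
φ_{22} = -0.6674 / 0.9856 = -0.677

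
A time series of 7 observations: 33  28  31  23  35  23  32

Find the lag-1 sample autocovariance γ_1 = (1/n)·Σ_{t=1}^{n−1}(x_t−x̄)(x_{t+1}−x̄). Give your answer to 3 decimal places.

-15.236

Mean x̄ = (33 + 28 + 31 + 23 + 35 + 23 + 32)/7 = 29.2857
Deviations: 3.7143, -1.2857, 1.7143, -6.2857, 5.7143, -6.2857, 2.7143
Σ_{t=1}^{6}(x_t−x̄)(x_{t+1}−x̄) = -106.6531
γ_1 = -106.6531 / 7 = -15.236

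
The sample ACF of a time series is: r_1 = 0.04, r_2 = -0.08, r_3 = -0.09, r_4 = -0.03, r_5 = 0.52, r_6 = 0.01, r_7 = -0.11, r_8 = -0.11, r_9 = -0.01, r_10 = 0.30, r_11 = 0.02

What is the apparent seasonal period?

The largest autocorrelation is r_5 = 0.52, with a weaker echo at lag 10 (0.30); the remaining lags stay at or below 0.04.
The dominant spike at lag 5 indicates a seasonal period of 5.

5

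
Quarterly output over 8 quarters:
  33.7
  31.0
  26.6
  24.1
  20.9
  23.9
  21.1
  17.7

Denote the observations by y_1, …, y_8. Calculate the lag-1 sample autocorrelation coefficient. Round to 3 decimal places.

0.501

Mean ȳ = (33.7 + 31.0 + 26.6 + 24.1 + 20.9 + 23.9 + 21.1 + 17.7)/8 = 24.8750
Deviations from mean: 8.8250, 6.1250, 1.7250, -0.7750, -3.9750, -0.9750, -3.7750, -7.1750
Σ(y_t−ȳ)(y_{t+1}−ȳ) = (54.0531) + (10.5656) + (-1.3369) + (3.0806) + (3.8756) + (3.6806) + (27.0856) = 101.0044
Denominator Σ(y_t−ȳ)² = 201.4550
r_1 = 101.0044 / 201.4550 = 0.501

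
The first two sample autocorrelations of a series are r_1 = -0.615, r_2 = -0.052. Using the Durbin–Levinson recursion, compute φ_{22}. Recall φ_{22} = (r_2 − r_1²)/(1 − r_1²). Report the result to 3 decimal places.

-0.692

φ_{22} = (r_2 − r_1²) / (1 − r_1²)
r_1² = (-0.615)² = 0.378225
Numerator = -0.052 − 0.3782 = -0.4302; denominator = 1 − 0.3782 = 0.6218
φ_{22} = -0.4302 / 0.6218 = -0.692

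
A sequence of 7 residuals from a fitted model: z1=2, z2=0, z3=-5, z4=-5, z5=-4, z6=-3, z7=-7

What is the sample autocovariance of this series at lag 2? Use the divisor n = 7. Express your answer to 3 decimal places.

Mean z̄ = (2 + 0 − 5 − 5 − 4 − 3 − 7)/7 = -3.1429
Deviations: 5.1429, 3.1429, -1.8571, -1.8571, -0.8571, 0.1429, -3.8571
Σ_{t=1}^{5}(z_t−z̄)(z_{t+2}−z̄) = -10.7551
γ_2 = -10.7551 / 7 = -1.536

-1.536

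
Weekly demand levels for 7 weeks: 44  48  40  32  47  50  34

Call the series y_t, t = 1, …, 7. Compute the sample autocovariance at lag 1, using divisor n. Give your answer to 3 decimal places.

-7.860

Mean ȳ = (44 + 48 + 40 + 32 + 47 + 50 + 34)/7 = 42.1429
Deviations: 1.8571, 5.8571, -2.1429, -10.1429, 4.8571, 7.8571, -8.1429
Σ_{t=1}^{6}(y_t−ȳ)(y_{t+1}−ȳ) = -55.0204
γ_1 = -55.0204 / 7 = -7.860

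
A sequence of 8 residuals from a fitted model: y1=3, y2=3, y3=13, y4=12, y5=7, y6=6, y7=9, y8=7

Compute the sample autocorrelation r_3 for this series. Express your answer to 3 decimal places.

Mean ȳ = (3 + 3 + 13 + 12 + 7 + 6 + 9 + 7)/8 = 7.5000
Deviations from mean: -4.5000, -4.5000, 5.5000, 4.5000, -0.5000, -1.5000, 1.5000, -0.5000
Σ(y_t−ȳ)(y_{t+3}−ȳ) = (-20.2500) + (2.2500) + (-8.2500) + (6.7500) + (0.2500) = -19.2500
Denominator Σ(y_t−ȳ)² = 96.0000
r_3 = -19.2500 / 96.0000 = -0.201

-0.201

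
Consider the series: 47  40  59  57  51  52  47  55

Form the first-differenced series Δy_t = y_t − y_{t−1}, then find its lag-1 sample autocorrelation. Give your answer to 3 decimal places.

First differences Δy: -7, 19, -2, -6, 1, -5, 8
Mean of differences = 1.1429
Numerator Σ(Δy_t−Δȳ)(Δy_{t+1}−Δȳ) = -219.3061
Denominator Σ(Δy_t−Δȳ)² = 530.8571
r_1(Δy) = -219.3061 / 530.8571 = -0.413

-0.413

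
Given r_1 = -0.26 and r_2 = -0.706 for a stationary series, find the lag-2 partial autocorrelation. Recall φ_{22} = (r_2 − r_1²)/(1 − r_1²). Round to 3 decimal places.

-0.830

φ_{22} = (r_2 − r_1²) / (1 − r_1²)
r_1² = (-0.26)² = 0.0676
Numerator = -0.706 − 0.0676 = -0.7736; denominator = 1 − 0.0676 = 0.9324
φ_{22} = -0.7736 / 0.9324 = -0.830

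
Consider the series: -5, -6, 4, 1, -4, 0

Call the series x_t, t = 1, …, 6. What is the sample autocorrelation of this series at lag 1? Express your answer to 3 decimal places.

Mean x̄ = (-5 − 6 + 4 + 1 − 4 + 0)/6 = -1.6667
Deviations from mean: -3.3333, -4.3333, 5.6667, 2.6667, -2.3333, 1.6667
Numerator Σ_{t=1}^{5}(x_t−x̄)(x_{t+1}−x̄) = -5.1111
Denominator Σ(x_t−x̄)² = 77.3333
r_1 = -5.1111 / 77.3333 = -0.066

-0.066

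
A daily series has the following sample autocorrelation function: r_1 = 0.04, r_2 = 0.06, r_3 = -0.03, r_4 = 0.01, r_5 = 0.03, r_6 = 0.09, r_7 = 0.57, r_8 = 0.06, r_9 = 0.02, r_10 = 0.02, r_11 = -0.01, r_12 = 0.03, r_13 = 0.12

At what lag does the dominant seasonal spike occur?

7

The largest autocorrelation is r_7 = 0.57; the remaining lags stay at or below 0.12.
The dominant spike at lag 7 indicates a seasonal period of 7.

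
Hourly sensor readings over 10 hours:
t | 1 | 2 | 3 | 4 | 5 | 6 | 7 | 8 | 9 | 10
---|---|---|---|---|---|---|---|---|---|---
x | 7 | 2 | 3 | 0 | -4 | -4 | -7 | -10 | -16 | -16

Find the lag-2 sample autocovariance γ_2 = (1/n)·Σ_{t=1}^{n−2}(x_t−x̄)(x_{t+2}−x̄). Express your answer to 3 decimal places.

Mean x̄ = (7 + 2 + 3 + 0 − 4 − 4 − 7 − 10 − 16 − 16)/10 = -4.5000
Σ_{t=1}^{8}(x_t−x̄)(x_{t+2}−x̄) = 209.5000
γ_2 = 209.5000 / 10 = 20.950

20.950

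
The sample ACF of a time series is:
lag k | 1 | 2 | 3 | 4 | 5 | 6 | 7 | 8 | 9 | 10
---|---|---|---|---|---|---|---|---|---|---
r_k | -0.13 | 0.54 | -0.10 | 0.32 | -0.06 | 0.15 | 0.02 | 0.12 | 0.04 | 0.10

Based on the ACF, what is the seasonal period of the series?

2

The largest autocorrelation is r_2 = 0.54, with weaker echoes at lags 4 (0.32) and 6 (0.15); the remaining lags stay at or below 0.12.
The dominant spike at lag 2 indicates a seasonal period of 2.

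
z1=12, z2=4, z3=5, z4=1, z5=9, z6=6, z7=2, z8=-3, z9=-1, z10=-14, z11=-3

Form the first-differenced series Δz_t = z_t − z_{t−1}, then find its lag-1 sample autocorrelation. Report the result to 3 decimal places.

First differences Δz: -8, 1, -4, 8, -3, -4, -5, 2, -13, 11
Mean of differences = -1.5000
Numerator Σ(Δz_t−Δz̄)(Δz_{t+1}−Δz̄) = -244.2500
Denominator Σ(Δz_t−Δz̄)² = 466.5000
r_1(Δz) = -244.2500 / 466.5000 = -0.524

-0.524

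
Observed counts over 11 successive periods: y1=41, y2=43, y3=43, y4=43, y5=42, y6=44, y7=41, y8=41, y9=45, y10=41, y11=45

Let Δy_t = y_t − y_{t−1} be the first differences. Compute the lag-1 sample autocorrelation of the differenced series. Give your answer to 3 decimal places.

-0.611

First differences Δy: 2, 0, 0, -1, 2, -3, 0, 4, -4, 4
Mean of differences = 0.4000
Numerator Σ(Δy_t−Δȳ)(Δy_{t+1}−Δȳ) = -39.3600
Denominator Σ(Δy_t−Δȳ)² = 64.4000
r_1(Δy) = -39.3600 / 64.4000 = -0.611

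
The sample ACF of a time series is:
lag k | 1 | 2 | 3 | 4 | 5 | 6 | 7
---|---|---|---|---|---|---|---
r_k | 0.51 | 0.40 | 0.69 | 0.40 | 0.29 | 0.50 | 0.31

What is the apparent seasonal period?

3

The largest autocorrelation is r_3 = 0.69; the remaining lags stay at or below 0.51. The elevated value at lag 1 (0.51), dropping to 0.40 at lag 2, reflects decaying short-term dependence rather than seasonality.
The dominant spike at lag 3 indicates a seasonal period of 3.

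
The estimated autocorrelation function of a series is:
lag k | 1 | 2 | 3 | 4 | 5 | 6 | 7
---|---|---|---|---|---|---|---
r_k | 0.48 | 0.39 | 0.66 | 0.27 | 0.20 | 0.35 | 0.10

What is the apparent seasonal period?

The largest autocorrelation is r_3 = 0.66; the remaining lags stay at or below 0.48. The elevated value at lag 1 (0.48), dropping to 0.39 at lag 2, reflects decaying short-term dependence rather than seasonality.
The dominant spike at lag 3 indicates a seasonal period of 3.

3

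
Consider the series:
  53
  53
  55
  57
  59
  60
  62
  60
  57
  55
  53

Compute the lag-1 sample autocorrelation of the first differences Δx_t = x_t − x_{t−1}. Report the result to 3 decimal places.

0.632

First differences Δx: 0, 2, 2, 2, 1, 2, -2, -3, -2, -2
Mean of differences = 0.0000
Numerator Σ(Δx_t−Δx̄)(Δx_{t+1}−Δx̄) = 24.0000
Denominator Σ(Δx_t−Δx̄)² = 38.0000
r_1(Δx) = 24.0000 / 38.0000 = 0.632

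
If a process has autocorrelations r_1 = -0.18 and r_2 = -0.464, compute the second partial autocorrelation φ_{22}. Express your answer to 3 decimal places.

-0.513

φ_{22} = (r_2 − r_1²) / (1 − r_1²)
r_1² = (-0.18)² = 0.0324
Numerator = -0.464 − 0.0324 = -0.4964; denominator = 1 − 0.0324 = 0.9676
φ_{22} = -0.4964 / 0.9676 = -0.513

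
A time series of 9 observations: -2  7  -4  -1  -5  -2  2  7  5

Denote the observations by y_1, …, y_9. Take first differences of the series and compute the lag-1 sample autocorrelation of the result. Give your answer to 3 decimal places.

-0.490

First differences Δy: 9, -11, 3, -4, 3, 4, 5, -2
Mean of differences = 0.8750
Numerator Σ(Δy_t−Δȳ)(Δy_{t+1}−Δȳ) = -134.7656
Denominator Σ(Δy_t−Δȳ)² = 274.8750
r_1(Δy) = -134.7656 / 274.8750 = -0.490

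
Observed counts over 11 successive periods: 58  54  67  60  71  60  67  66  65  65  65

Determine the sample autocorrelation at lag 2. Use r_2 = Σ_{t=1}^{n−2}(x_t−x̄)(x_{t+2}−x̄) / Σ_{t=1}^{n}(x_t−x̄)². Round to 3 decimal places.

0.343

Mean x̄ = (58 + 54 + 67 + 60 + 71 + 60 + 67 + 66 + 65 + 65 + 65)/11 = 63.4545
Numerator Σ_{t=1}^{9}(x_t−x̄)(x_{t+2}−x̄) = 81.7686
Denominator Σ(x_t−x̄)² = 238.7273
r_2 = 81.7686 / 238.7273 = 0.343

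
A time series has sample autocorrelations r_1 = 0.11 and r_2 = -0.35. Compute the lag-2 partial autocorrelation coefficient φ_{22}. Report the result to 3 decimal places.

φ_{22} = (r_2 − r_1²) / (1 − r_1²)
r_1² = (0.11)² = 0.0121
Numerator = -0.35 − 0.0121 = -0.3621; denominator = 1 − 0.0121 = 0.9879
φ_{22} = -0.3621 / 0.9879 = -0.367

-0.367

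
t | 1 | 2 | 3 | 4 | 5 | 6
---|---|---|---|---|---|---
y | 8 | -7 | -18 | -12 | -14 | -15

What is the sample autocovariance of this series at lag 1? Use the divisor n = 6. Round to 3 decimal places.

12.926

Mean ȳ = (8 − 7 − 18 − 12 − 14 − 15)/6 = -9.6667
Σ_{t=1}^{5}(y_t−ȳ)(y_{t+1}−ȳ) = 77.5556
γ_1 = 77.5556 / 6 = 12.926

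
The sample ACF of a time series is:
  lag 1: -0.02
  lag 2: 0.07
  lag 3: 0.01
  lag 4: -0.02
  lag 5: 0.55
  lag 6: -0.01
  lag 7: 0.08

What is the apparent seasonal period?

5

The largest autocorrelation is r_5 = 0.55; the remaining lags stay at or below 0.08.
The dominant spike at lag 5 indicates a seasonal period of 5.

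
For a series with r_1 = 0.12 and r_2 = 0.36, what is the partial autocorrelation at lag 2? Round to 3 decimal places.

φ_{22} = (r_2 − r_1²) / (1 − r_1²)
r_1² = (0.12)² = 0.0144
Numerator = 0.36 − 0.0144 = 0.3456; denominator = 1 − 0.0144 = 0.9856
φ_{22} = 0.3456 / 0.9856 = 0.351

0.351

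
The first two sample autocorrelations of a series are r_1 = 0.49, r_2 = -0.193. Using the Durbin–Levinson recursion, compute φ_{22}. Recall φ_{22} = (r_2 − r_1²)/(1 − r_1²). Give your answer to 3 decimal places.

-0.570

φ_{22} = (r_2 − r_1²) / (1 − r_1²)
r_1² = (0.49)² = 0.2401
Numerator = -0.193 − 0.2401 = -0.4331; denominator = 1 − 0.2401 = 0.7599
φ_{22} = -0.4331 / 0.7599 = -0.570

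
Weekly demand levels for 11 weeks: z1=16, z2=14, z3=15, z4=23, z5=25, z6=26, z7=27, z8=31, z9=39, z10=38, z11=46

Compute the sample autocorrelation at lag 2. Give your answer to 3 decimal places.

0.438

Mean z̄ = (16 + 14 + 15 + 23 + 25 + 26 + 27 + 31 + 39 + 38 + 46)/11 = 27.2727
Numerator Σ_{t=1}^{9}(z_t−z̄)(z_{t+2}−z̄) = 480.6694
Denominator Σ(z_t−z̄)² = 1096.1818
r_2 = 480.6694 / 1096.1818 = 0.438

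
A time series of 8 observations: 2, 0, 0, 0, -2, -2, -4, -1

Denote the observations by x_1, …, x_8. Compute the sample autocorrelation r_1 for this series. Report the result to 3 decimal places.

Mean x̄ = (2 + 0 + 0 + 0 − 2 − 2 − 4 − 1)/8 = -0.8750
Deviations from mean: 2.8750, 0.8750, 0.8750, 0.8750, -1.1250, -1.1250, -3.1250, -0.1250
Σ(x_t−x̄)(x_{t+1}−x̄) = (2.5156) + (0.7656) + (0.7656) + (-0.9844) + (1.2656) + (3.5156) + (0.3906) = 8.2344
Denominator Σ(x_t−x̄)² = 22.8750
r_1 = 8.2344 / 22.8750 = 0.360

0.360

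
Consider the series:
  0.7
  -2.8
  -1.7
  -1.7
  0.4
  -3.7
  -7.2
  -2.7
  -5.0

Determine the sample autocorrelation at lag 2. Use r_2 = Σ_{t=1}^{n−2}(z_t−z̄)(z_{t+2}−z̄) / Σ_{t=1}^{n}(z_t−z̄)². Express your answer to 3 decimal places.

Mean z̄ = (0.7 − 2.8 − 1.7 − 1.7 + 0.4 − 3.7 − 7.2 − 2.7 − 5.0)/9 = -2.6333
Σ(z_t−z̄)(z_{t+2}−z̄) = (3.1111) + (-0.1556) + (2.8311) + (-0.9956) + (-13.8522) + (0.0711) + (10.8078) = 1.8178
Denominator Σ(z_t−z̄)² = 49.6800
r_2 = 1.8178 / 49.6800 = 0.037

0.037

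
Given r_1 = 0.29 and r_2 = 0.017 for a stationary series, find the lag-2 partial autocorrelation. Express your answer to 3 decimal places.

-0.073

φ_{22} = (r_2 − r_1²) / (1 − r_1²)
r_1² = (0.29)² = 0.0841
Numerator = 0.017 − 0.0841 = -0.0671; denominator = 1 − 0.0841 = 0.9159
φ_{22} = -0.0671 / 0.9159 = -0.073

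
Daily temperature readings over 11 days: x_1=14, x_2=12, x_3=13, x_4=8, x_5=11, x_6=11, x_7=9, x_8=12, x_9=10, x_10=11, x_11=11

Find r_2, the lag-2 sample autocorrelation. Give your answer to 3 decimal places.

Mean x̄ = (14 + 12 + 13 + 8 + 11 + 11 + 9 + 12 + 10 + 11 + 11)/11 = 11.0909
Numerator Σ_{t=1}^{9}(x_t−x̄)(x_{t+2}−x̄) = 5.2562
Denominator Σ(x_t−x̄)² = 28.9091
r_2 = 5.2562 / 28.9091 = 0.182

0.182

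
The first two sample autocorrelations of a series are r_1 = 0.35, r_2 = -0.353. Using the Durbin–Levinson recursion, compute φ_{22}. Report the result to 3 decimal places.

φ_{22} = (r_2 − r_1²) / (1 − r_1²)
r_1² = (0.35)² = 0.1225
Numerator = -0.353 − 0.1225 = -0.4755; denominator = 1 − 0.1225 = 0.8775
φ_{22} = -0.4755 / 0.8775 = -0.542

-0.542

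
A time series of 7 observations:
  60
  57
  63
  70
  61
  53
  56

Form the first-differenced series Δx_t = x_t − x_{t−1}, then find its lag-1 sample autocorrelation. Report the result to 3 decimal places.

First differences Δx: -3, 6, 7, -9, -8, 3
Mean of differences = -0.6667
Numerator Σ(Δx_t−Δx̄)(Δx_{t+1}−Δx̄) = 5.8889
Denominator Σ(Δx_t−Δx̄)² = 245.3333
r_1(Δx) = 5.8889 / 245.3333 = 0.024

0.024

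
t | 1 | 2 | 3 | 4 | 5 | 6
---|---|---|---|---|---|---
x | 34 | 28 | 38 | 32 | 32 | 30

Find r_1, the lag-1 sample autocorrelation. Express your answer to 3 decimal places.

-0.552

Mean x̄ = (34 + 28 + 38 + 32 + 32 + 30)/6 = 32.3333
Deviations from mean: 1.6667, -4.3333, 5.6667, -0.3333, -0.3333, -2.3333
Σ(x_t−x̄)(x_{t+1}−x̄) = (-7.2222) + (-24.5556) + (-1.8889) + (0.1111) + (0.7778) = -32.7778
Denominator Σ(x_t−x̄)² = 59.3333
r_1 = -32.7778 / 59.3333 = -0.552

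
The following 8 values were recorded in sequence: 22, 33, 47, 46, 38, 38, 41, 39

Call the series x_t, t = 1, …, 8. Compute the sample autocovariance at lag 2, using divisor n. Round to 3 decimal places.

Mean x̄ = (22 + 33 + 47 + 46 + 38 + 38 + 41 + 39)/8 = 38.0000
Deviations: -16.0000, -5.0000, 9.0000, 8.0000, 0.0000, 0.0000, 3.0000, 1.0000
Σ_{t=1}^{6}(x_t−x̄)(x_{t+2}−x̄) = -184.0000
γ_2 = -184.0000 / 8 = -23.000

-23.000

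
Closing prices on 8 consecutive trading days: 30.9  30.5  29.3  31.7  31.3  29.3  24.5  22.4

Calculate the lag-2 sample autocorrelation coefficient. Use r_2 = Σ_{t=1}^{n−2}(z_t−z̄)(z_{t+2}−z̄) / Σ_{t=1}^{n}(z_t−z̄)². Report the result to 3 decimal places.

Mean z̄ = (30.9 + 30.5 + 29.3 + 31.7 + 31.3 + 29.3 + 24.5 + 22.4)/8 = 28.7375
Deviations from mean: 2.1625, 1.7625, 0.5625, 2.9625, 2.5625, 0.5625, -4.2375, -6.3375
Numerator Σ_{t=1}^{6}(z_t−z̄)(z_{t+2}−z̄) = -4.8778
Denominator Σ(z_t−z̄)² = 81.8788
r_2 = -4.8778 / 81.8788 = -0.060

-0.060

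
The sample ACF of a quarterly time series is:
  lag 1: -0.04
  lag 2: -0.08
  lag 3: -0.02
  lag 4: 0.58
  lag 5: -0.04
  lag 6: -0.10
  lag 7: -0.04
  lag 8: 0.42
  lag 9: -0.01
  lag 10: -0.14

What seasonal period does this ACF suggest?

4

The largest autocorrelation is r_4 = 0.58, with a weaker echo at lag 8 (0.42); the remaining lags stay at or below -0.01.
The dominant spike at lag 4 indicates a seasonal period of 4.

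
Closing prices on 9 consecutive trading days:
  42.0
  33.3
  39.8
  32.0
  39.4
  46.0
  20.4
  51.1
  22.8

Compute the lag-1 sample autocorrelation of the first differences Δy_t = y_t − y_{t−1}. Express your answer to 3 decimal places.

First differences Δy: -8.7, 6.5, -7.8, 7.4, 6.6, -25.6, 30.7, -28.3
Mean of differences = -2.4000
Numerator Σ(Δy_t−Δȳ)(Δy_{t+1}−Δȳ) = -1902.8600
Denominator Σ(Δy_t−Δȳ)² = 2629.7600
r_1(Δy) = -1902.8600 / 2629.7600 = -0.724

-0.724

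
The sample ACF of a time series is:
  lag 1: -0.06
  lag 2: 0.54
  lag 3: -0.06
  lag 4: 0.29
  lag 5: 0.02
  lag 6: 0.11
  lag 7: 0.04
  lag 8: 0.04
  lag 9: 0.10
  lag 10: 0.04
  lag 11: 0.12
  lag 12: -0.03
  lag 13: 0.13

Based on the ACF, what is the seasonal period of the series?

The largest autocorrelation is r_2 = 0.54, with a weaker echo at lag 4 (0.29); the remaining lags stay at or below 0.13.
The dominant spike at lag 2 indicates a seasonal period of 2.

2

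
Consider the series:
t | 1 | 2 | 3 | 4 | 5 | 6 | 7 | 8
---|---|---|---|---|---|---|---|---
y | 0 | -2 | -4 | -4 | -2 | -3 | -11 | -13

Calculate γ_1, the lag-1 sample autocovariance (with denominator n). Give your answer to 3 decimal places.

Mean ȳ = (0 − 2 − 4 − 4 − 2 − 3 − 11 − 13)/8 = -4.8750
Deviations: 4.8750, 2.8750, 0.8750, 0.8750, 2.8750, 1.8750, -6.1250, -8.1250
Σ_{t=1}^{7}(y_t−ȳ)(y_{t+1}−ȳ) = 63.4844
γ_1 = 63.4844 / 8 = 7.936

7.936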